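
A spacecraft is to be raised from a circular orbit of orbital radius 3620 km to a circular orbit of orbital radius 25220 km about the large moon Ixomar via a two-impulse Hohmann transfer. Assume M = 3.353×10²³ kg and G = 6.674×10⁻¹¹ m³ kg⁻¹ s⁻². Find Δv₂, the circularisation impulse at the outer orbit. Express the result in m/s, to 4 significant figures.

μ = GM = 6.674×10⁻¹¹ × 3.353×10²³ = 2.238×10¹³ m³/s².
r₁ = 3620 km = 3.620×10⁶ m.
r₂ = 25220 km = 2.522×10⁷ m.
Transfer ellipse a_t = (r₁ + r₂)/2 = 1.442×10⁷ m.
At r₁: circular v_c1 = √(μ/r₁) = 2486 m/s; transfer-periapsis v_p = √[μ(2/r₁ − 1/a_t)] = 3288 m/s.
At r₂: circular v_c2 = √(μ/r₂) = 942.0 m/s; transfer-apoapsis v_a = √[μ(2/r₂ − 1/a_t)] = 472.0 m/s.
Δv₂ = v_c2 − v_a = 470.0 m/s.

Δv ≈ 470.0 m/s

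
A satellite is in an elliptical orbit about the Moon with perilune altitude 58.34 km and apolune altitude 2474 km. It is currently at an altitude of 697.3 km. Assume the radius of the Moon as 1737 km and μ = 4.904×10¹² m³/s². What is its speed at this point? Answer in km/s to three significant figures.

v ≈ 1.55 km/s

r_p = 1737 + 58.34 = 1795.3 km = 1.7953×10⁶ m.
r_a = 1737 + 2474 = 4211.0 km = 4.2110×10⁶ m.
r = 1737 + 697.3 = 2434.3 km = 2.434×10⁶ m.
Semi-major axis a = (r_p + r_a)/2 = 3003.2 km = 3.003×10⁶ m.
Vis-viva: v² = μ(2/r − 1/a) = 4.904×10¹² × (8.216×10⁻⁷ − 3.330×10⁻⁷) = 2.396×10⁶ m²/s².
v = 1548 m/s = 1.548 km/s.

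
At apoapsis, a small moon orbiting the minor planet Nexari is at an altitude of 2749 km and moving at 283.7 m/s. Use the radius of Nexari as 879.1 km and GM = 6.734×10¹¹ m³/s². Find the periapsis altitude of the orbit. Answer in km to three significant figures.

r_a = 879.1 + 2749 = 3628.1 km = 3.628×10⁶ m.
Specific energy ε = v²/2 − μ/r = -1.454×10⁵ J/kg, so a = −μ/(2ε) = 2.316×10⁶ m.
The apsides satisfy r_p + r_a = 2a, so the periapsis radius is 2a − r_a = 1.004×10⁶ m = 1004.4 km.
Periapsis altitude = 1004.4 − 879.1 = 125.31 km.

periapsis altitude ≈ 125 km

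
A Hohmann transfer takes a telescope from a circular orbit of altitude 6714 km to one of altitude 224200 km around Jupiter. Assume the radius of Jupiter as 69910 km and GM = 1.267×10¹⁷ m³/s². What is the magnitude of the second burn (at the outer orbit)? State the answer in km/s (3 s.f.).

Δv ≈ 7.41 km/s

r₁ = 69910 + 6714 = 76624 km = 7.6624×10⁷ m.
r₂ = 69910 + 224200 = 294110 km = 2.9411×10⁸ m.
Transfer ellipse a_t = (r₁ + r₂)/2 = 1.854×10⁸ m.
At r₁: circular v_c1 = √(μ/r₁) = 40660 m/s; transfer-perijove v_p = √[μ(2/r₁ − 1/a_t)] = 51220 m/s.
At r₂: circular v_c2 = √(μ/r₂) = 20760 m/s; transfer-apojove v_a = √[μ(2/r₂ − 1/a_t)] = 13340 m/s.
Δv₂ = v_c2 − v_a = 7411 m/s.
= 7.411 km/s.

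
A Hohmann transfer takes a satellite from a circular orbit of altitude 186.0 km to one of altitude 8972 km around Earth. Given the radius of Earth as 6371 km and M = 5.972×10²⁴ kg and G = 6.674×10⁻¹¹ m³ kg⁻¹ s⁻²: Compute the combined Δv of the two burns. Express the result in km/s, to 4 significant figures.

Δv_total ≈ 2.585 km/s

μ = GM = 6.674×10⁻¹¹ × 5.972×10²⁴ = 3.986×10¹⁴ m³/s².
r₁ = 6371 + 186.0 = 6557.0 km = 6.5570×10⁶ m.
r₂ = 6371 + 8972 = 15343 km = 1.5343×10⁷ m.
Transfer ellipse a_t = (r₁ + r₂)/2 = 1.095×10⁷ m.
At r₁: circular v_c1 = √(μ/r₁) = 7797 m/s; transfer-perigee v_p = √[μ(2/r₁ − 1/a_t)] = 9229 m/s.
Δv₁ = v_p − v_c1 = 1432 m/s.
At r₂: circular v_c2 = √(μ/r₂) = 5097 m/s; transfer-apogee v_a = √[μ(2/r₂ − 1/a_t)] = 3944 m/s.
Δv₂ = v_c2 − v_a = 1153 m/s.
Total Δv = Δv₁ + Δv₂ = 2585 m/s = 2.585 km/s.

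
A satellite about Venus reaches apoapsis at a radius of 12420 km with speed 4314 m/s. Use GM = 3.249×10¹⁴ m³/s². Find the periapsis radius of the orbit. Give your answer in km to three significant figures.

r_a = 1.242×10⁷ m.
Specific energy ε = v²/2 − μ/r = -1.685×10⁷ J/kg, so a = −μ/(2ε) = 9.639×10⁶ m.
The apsides satisfy r_p + r_a = 2a, so the periapsis radius is 2a − r_a = 6.857×10⁶ m = 6857.2 km.

periapsis radius ≈ 6860 km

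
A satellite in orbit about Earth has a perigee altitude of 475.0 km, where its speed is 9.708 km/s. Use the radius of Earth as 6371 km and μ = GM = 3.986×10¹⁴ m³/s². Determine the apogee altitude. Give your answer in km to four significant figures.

r_p = 6371 + 475.0 = 6846.0 km = 6.846×10⁶ m.
Specific energy ε = v²/2 − μ/r = -1.110×10⁷ J/kg, so a = −μ/(2ε) = 1.795×10⁷ m.
The apsides satisfy r_p + r_a = 2a, so the apogee radius is 2a − r_p = 2.906×10⁷ m = 29060 km.
Apogee altitude = 29060 − 6371 = 22689 km.

apogee altitude ≈ 22690 km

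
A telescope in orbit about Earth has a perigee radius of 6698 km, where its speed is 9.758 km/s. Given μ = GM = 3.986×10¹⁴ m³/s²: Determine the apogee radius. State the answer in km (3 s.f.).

apogee radius ≈ 26800 km

r_p = 6.698×10⁶ m.
Specific energy ε = v²/2 − μ/r = -1.190×10⁷ J/kg, so a = −μ/(2ε) = 1.675×10⁷ m.
The apsides satisfy r_p + r_a = 2a, so the apogee radius is 2a − r_p = 2.679×10⁷ m = 26795 km.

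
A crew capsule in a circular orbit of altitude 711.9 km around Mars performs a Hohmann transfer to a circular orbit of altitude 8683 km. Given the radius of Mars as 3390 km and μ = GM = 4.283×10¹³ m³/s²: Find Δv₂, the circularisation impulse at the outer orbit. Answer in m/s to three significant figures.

Δv ≈ 542 m/s

r₁ = 3390 + 711.9 = 4101.9 km = 4.1019×10⁶ m.
r₂ = 3390 + 8683 = 12073 km = 1.2073×10⁷ m.
Transfer ellipse a_t = (r₁ + r₂)/2 = 8.087×10⁶ m.
At r₁: circular v_c1 = √(μ/r₁) = 3231 m/s; transfer-periapsis v_p = √[μ(2/r₁ − 1/a_t)] = 3948 m/s.
At r₂: circular v_c2 = √(μ/r₂) = 1884 m/s; transfer-apoapsis v_a = √[μ(2/r₂ − 1/a_t)] = 1341 m/s.
Δv₂ = v_c2 − v_a = 542.1 m/s.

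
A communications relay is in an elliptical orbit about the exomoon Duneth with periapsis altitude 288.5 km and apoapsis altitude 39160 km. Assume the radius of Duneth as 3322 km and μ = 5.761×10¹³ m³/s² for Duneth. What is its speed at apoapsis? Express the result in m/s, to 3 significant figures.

v ≈ 461 m/s

r_p = 3322 + 288.5 = 3610.5 km = 3.6105×10⁶ m.
r_a = 3322 + 39160 = 42482 km = 4.2482×10⁷ m.
Semi-major axis a = (r_p + r_a)/2 = 23046 km = 2.305×10⁷ m.
Vis-viva: v² = μ(2/r − 1/a) = 5.761×10¹³ × (4.708×10⁻⁸ − 4.339×10⁻⁸) = 2.125×10⁵ m²/s².
v = 460.9 m/s.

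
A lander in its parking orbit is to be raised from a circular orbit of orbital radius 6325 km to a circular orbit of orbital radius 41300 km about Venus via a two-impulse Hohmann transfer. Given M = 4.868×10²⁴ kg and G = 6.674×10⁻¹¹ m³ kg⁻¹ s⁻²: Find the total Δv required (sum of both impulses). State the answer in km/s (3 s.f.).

μ = GM = 6.674×10⁻¹¹ × 4.868×10²⁴ = 3.249×10¹⁴ m³/s².
r₁ = 6325 km = 6.325×10⁶ m.
r₂ = 41300 km = 4.130×10⁷ m.
Transfer ellipse a_t = (r₁ + r₂)/2 = 2.381×10⁷ m.
At r₁: circular v_c1 = √(μ/r₁) = 7167 m/s; transfer-periapsis v_p = √[μ(2/r₁ − 1/a_t)] = 9439 m/s.
Δv₁ = v_p − v_c1 = 2272 m/s.
At r₂: circular v_c2 = √(μ/r₂) = 2805 m/s; transfer-apoapsis v_a = √[μ(2/r₂ − 1/a_t)] = 1446 m/s.
Δv₂ = v_c2 − v_a = 1359 m/s.
Total Δv = Δv₁ + Δv₂ = 3631 m/s = 3.631 km/s.

Δv_total ≈ 3.63 km/s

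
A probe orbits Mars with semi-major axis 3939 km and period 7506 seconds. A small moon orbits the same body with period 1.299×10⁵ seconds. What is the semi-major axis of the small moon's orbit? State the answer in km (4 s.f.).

a₂ ≈ 26350 km

Kepler's third law: a³ ∝ T², so a₂ = a₁ (T₂/T₁)^(2/3).
T₂/T₁ = 17.31, (T₂/T₁)^(2/3) = 6.691.
a₂ = 3939 × 6.691 = 26350 km.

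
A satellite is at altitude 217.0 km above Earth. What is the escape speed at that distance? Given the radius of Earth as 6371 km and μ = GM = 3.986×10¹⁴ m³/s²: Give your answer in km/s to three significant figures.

v_esc ≈ 11.0 km/s

r = 6371 + 217.0 = 6588.0 km = 6.5880×10⁶ m.
Escape speed v_esc = √(2μ/r) = √(2 × 3.986×10¹⁴ / 6.588×10⁶) = √(1.210×10⁸) = 11000 m/s.
= 11.00 km/s.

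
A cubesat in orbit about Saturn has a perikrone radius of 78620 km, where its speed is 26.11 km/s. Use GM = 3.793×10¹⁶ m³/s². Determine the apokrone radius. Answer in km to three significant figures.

r_p = 7.862×10⁷ m.
Specific energy ε = v²/2 − μ/r = -1.416×10⁸ J/kg, so a = −μ/(2ε) = 1.340×10⁸ m.
The apsides satisfy r_p + r_a = 2a, so the apokrone radius is 2a − r_p = 1.893×10⁸ m = 1.8928×10⁵ km.

apokrone radius ≈ 1.89×10⁵ km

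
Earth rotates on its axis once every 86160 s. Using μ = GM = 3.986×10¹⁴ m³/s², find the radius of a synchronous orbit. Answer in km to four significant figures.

A synchronous orbit has period T, so by Kepler's third law a = (μT²/4π²)^(1/3).
μT²/4π² = 3.986×10¹⁴ × (8.616×10⁴)² / 39.48 = 7.495×10²² m³.
a = 4.216×10⁷ m = 42163 km.

r_sync ≈ 42160 km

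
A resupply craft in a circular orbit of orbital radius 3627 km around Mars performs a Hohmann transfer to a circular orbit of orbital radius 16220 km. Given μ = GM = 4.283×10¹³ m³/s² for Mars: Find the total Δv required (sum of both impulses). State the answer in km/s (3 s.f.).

r₁ = 3627 km = 3.627×10⁶ m.
r₂ = 16220 km = 1.622×10⁷ m.
Transfer ellipse a_t = (r₁ + r₂)/2 = 9.924×10⁶ m.
At r₁: circular v_c1 = √(μ/r₁) = 3436 m/s; transfer-periapsis v_p = √[μ(2/r₁ − 1/a_t)] = 4393 m/s.
Δv₁ = v_p − v_c1 = 957.0 m/s.
At r₂: circular v_c2 = √(μ/r₂) = 1625 m/s; transfer-apoapsis v_a = √[μ(2/r₂ − 1/a_t)] = 982.4 m/s.
Δv₂ = v_c2 − v_a = 642.6 m/s.
Total Δv = Δv₁ + Δv₂ = 1600 m/s = 1.600 km/s.

Δv_total ≈ 1.60 km/s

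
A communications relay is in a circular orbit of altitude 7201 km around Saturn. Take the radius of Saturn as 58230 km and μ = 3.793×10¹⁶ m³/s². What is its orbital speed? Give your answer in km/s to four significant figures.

v ≈ 24.08 km/s

r = 58230 + 7201 = 65431 km = 6.5431×10⁷ m.
For a circular orbit v = √(μ/r) = √(3.793×10¹⁶ / 6.543×10⁷) = √(5.797×10⁸) = 24080 m/s.
That is 24.08 km/s.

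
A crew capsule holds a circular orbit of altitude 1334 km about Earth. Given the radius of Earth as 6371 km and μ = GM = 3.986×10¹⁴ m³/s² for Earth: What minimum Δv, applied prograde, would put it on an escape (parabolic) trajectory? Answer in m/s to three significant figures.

Δv ≈ 2980 m/s

r = 6371 + 1334 = 7705.0 km = 7.7050×10⁶ m.
Circular speed v_c = √(μ/r) = 7193 m/s.
Escape speed v_esc = √(2μ/r) = √2 × v_c = 10170 m/s.
Δv = v_esc − v_c = 2979 m/s.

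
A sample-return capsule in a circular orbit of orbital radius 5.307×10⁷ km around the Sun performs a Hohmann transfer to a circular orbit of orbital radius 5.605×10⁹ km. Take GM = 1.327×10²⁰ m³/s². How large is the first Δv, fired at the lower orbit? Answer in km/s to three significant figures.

r₁ = 5.307×10⁷ km = 5.307×10¹⁰ m.
r₂ = 5.605×10⁹ km = 5.605×10¹² m.
Transfer ellipse a_t = (r₁ + r₂)/2 = 2.829×10¹² m.
At r₁: circular v_c1 = √(μ/r₁) = 50000 m/s; transfer-perihelion v_p = √[μ(2/r₁ − 1/a_t)] = 70380 m/s.
Δv₁ = v_p − v_c1 = 20380 m/s.
= 20.38 km/s.

Δv ≈ 20.4 km/s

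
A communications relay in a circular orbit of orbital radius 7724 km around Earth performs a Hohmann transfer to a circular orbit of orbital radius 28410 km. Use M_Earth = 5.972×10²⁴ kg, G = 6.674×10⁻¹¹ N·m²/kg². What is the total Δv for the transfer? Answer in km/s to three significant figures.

Δv_total ≈ 3.12 km/s

μ = GM = 6.674×10⁻¹¹ × 5.972×10²⁴ = 3.986×10¹⁴ m³/s².
r₁ = 7724 km = 7.724×10⁶ m.
r₂ = 28410 km = 2.841×10⁷ m.
Transfer ellipse a_t = (r₁ + r₂)/2 = 1.807×10⁷ m.
At r₁: circular v_c1 = √(μ/r₁) = 7183 m/s; transfer-perigee v_p = √[μ(2/r₁ − 1/a_t)] = 9008 m/s.
Δv₁ = v_p − v_c1 = 1824 m/s.
At r₂: circular v_c2 = √(μ/r₂) = 3746 m/s; transfer-apogee v_a = √[μ(2/r₂ − 1/a_t)] = 2449 m/s.
Δv₂ = v_c2 − v_a = 1297 m/s.
Total Δv = Δv₁ + Δv₂ = 3121 m/s = 3.121 km/s.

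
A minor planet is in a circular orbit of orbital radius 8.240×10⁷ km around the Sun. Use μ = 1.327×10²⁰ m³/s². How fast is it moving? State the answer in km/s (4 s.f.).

v ≈ 40.13 km/s

r = 8.240×10⁷ km = 8.240×10¹⁰ m.
For a circular orbit v = √(μ/r) = √(1.327×10²⁰ / 8.240×10¹⁰) = √(1.610×10⁹) = 40130 m/s.
That is 40.13 km/s.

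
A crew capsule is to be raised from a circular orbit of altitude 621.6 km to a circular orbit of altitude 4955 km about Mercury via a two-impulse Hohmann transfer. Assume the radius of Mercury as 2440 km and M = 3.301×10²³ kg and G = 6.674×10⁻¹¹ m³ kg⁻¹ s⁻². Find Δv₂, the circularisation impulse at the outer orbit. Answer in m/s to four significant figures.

Δv ≈ 405.2 m/s

μ = GM = 6.674×10⁻¹¹ × 3.301×10²³ = 2.203×10¹³ m³/s².
r₁ = 2440 + 621.6 = 3061.6 km = 3.0616×10⁶ m.
r₂ = 2440 + 4955 = 7395.0 km = 7.3950×10⁶ m.
Transfer ellipse a_t = (r₁ + r₂)/2 = 5.228×10⁶ m.
At r₁: circular v_c1 = √(μ/r₁) = 2683 m/s; transfer-periherm v_p = √[μ(2/r₁ − 1/a_t)] = 3190 m/s.
At r₂: circular v_c2 = √(μ/r₂) = 1726 m/s; transfer-apoherm v_a = √[μ(2/r₂ − 1/a_t)] = 1321 m/s.
Δv₂ = v_c2 − v_a = 405.2 m/s.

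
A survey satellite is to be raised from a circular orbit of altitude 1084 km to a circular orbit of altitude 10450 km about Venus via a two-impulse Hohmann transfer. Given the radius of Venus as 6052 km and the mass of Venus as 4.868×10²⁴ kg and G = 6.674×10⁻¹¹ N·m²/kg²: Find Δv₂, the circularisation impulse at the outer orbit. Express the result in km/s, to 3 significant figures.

μ = GM = 6.674×10⁻¹¹ × 4.868×10²⁴ = 3.249×10¹⁴ m³/s².
r₁ = 6052 + 1084 = 7136.0 km = 7.1360×10⁶ m.
r₂ = 6052 + 10450 = 16502 km = 1.6502×10⁷ m.
Transfer ellipse a_t = (r₁ + r₂)/2 = 1.182×10⁷ m.
At r₁: circular v_c1 = √(μ/r₁) = 6747 m/s; transfer-periapsis v_p = √[μ(2/r₁ − 1/a_t)] = 7973 m/s.
At r₂: circular v_c2 = √(μ/r₂) = 4437 m/s; transfer-apoapsis v_a = √[μ(2/r₂ − 1/a_t)] = 3448 m/s.
Δv₂ = v_c2 − v_a = 989.3 m/s.
= 0.9893 km/s.

Δv ≈ 0.989 km/s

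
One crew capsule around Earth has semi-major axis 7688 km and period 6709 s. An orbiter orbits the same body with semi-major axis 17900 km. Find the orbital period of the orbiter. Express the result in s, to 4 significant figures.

Kepler's third law: T² ∝ a³, so T₂ = T₁ (a₂/a₁)^(3/2).
a₂/a₁ = 2.328, (a₂/a₁)^(3/2) = 3.553.
T₂ = 6709 × 3.553 = 23840 s.

T₂ ≈ 23840 s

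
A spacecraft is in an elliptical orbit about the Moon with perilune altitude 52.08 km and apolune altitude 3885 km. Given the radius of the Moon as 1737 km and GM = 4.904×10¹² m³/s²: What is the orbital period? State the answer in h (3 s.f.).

r_p = 1737 + 52.08 = 1789.1 km = 1.7891×10⁶ m.
r_a = 1737 + 3885 = 5622.0 km = 5.6220×10⁶ m.
Semi-major axis a = (r_p + r_a)/2 = (1789.1 + 5622.0)/2 = 3705.5 km = 3.706×10⁶ m.
By Kepler's third law T = 2π√(a³/μ) = 2π × 3.221×10³ = 2.024×10⁴ s.
= 5.622 h.

T ≈ 5.62 h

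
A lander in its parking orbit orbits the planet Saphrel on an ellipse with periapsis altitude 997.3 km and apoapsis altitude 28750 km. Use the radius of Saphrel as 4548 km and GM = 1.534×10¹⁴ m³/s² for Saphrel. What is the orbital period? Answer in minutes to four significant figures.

r_p = 4548 + 997.3 = 5545.3 km = 5.5453×10⁶ m.
r_a = 4548 + 28750 = 33298 km = 3.3298×10⁷ m.
Semi-major axis a = (r_p + r_a)/2 = (5545.3 + 33298)/2 = 19422 km = 1.942×10⁷ m.
By Kepler's third law T = 2π√(a³/μ) = 2π × 6.911×10³ = 4.342×10⁴ s.
= 723.7 minutes.

T ≈ 723.7 minutes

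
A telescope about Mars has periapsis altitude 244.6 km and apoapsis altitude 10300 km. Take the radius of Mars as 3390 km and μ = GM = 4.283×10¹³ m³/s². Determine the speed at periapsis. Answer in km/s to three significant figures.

r_p = 3390 + 244.6 = 3634.6 km = 3.6346×10⁶ m.
r_a = 3390 + 10300 = 13690 km = 1.3690×10⁷ m.
Semi-major axis a = (r_p + r_a)/2 = 8662.3 km = 8.662×10⁶ m.
Vis-viva: v² = μ(2/r − 1/a) = 4.283×10¹³ × (5.503×10⁻⁷ − 1.154×10⁻⁷) = 1.862×10⁷ m²/s².
v = 4315 m/s = 4.315 km/s.

v ≈ 4.32 km/s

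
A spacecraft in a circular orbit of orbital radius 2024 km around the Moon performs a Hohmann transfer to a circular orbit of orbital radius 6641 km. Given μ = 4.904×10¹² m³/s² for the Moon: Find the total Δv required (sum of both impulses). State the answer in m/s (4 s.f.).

Δv_total ≈ 642.6 m/s

r₁ = 2024 km = 2.024×10⁶ m.
r₂ = 6641 km = 6.641×10⁶ m.
Transfer ellipse a_t = (r₁ + r₂)/2 = 4.332×10⁶ m.
At r₁: circular v_c1 = √(μ/r₁) = 1557 m/s; transfer-perilune v_p = √[μ(2/r₁ − 1/a_t)] = 1927 m/s.
Δv₁ = v_p − v_c1 = 370.6 m/s.
At r₂: circular v_c2 = √(μ/r₂) = 859.3 m/s; transfer-apolune v_a = √[μ(2/r₂ − 1/a_t)] = 587.3 m/s.
Δv₂ = v_c2 − v_a = 272.0 m/s.
Total Δv = Δv₁ + Δv₂ = 642.6 m/s.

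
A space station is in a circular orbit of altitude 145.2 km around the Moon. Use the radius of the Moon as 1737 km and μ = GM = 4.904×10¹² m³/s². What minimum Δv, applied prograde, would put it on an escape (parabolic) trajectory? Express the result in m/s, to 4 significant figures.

r = 1737 + 145.2 = 1882.2 km = 1.8822×10⁶ m.
Circular speed v_c = √(μ/r) = 1614 m/s.
Escape speed v_esc = √(2μ/r) = √2 × v_c = 2283 m/s.
Δv = v_esc − v_c = 668.6 m/s.

Δv ≈ 668.6 m/s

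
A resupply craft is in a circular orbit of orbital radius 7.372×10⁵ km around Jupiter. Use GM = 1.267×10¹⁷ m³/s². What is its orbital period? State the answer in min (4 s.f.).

r = 7.372×10⁵ km = 7.372×10⁸ m.
Kepler's third law: T = 2π√(r³/μ) = 2π√((7.372×10⁸)³ / 1.267×10¹⁷).
r³/μ = 3.162×10⁹ s², so T = 2π × 5.623×10⁴ = 3.533×10⁵ s.
Converting: 3.533×10⁵ s ÷ 60.00 = 5889 min.

T ≈ 5889 min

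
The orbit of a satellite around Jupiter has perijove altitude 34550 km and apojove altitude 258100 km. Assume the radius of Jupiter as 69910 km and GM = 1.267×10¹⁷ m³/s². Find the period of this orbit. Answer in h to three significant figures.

T ≈ 15.6 h

r_p = 69910 + 34550 = 104460 km = 1.0446×10⁸ m.
r_a = 69910 + 258100 = 328010 km = 3.2801×10⁸ m.
Semi-major axis a = (r_p + r_a)/2 = (1.0446×10⁵ + 3.2801×10⁵)/2 = 2.1624×10⁵ km = 2.162×10⁸ m.
By Kepler's third law T = 2π√(a³/μ) = 2π × 8.933×10³ = 5.613×10⁴ s.
= 15.59 h.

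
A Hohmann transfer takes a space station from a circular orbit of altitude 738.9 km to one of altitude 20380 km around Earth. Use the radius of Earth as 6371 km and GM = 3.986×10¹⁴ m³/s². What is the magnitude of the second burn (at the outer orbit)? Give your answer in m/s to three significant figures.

Δv ≈ 1360 m/s

r₁ = 6371 + 738.9 = 7109.9 km = 7.1099×10⁶ m.
r₂ = 6371 + 20380 = 26751 km = 2.6751×10⁷ m.
Transfer ellipse a_t = (r₁ + r₂)/2 = 1.693×10⁷ m.
At r₁: circular v_c1 = √(μ/r₁) = 7488 m/s; transfer-perigee v_p = √[μ(2/r₁ − 1/a_t)] = 9412 m/s.
At r₂: circular v_c2 = √(μ/r₂) = 3860 m/s; transfer-apogee v_a = √[μ(2/r₂ − 1/a_t)] = 2501 m/s.
Δv₂ = v_c2 − v_a = 1359 m/s.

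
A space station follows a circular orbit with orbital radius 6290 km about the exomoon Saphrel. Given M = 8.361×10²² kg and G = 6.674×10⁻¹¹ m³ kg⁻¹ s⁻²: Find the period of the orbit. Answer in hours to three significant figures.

μ = GM = 6.674×10⁻¹¹ × 8.361×10²² = 5.580×10¹² m³/s².
r = 6290 km = 6.290×10⁶ m.
Kepler's third law: T = 2π√(r³/μ) = 2π√((6.290×10⁶)³ / 5.580×10¹²).
r³/μ = 4.460×10⁷ s², so T = 2π × 6.678×10³ = 4.196×10⁴ s.
Converting: 4.196×10⁴ s ÷ 3600 = 11.66 hours.

T ≈ 11.7 hours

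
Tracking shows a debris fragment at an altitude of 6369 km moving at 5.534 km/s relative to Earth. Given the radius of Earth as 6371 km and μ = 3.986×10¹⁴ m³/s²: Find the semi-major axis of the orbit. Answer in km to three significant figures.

a ≈ 12500 km

r = 6371 + 6369 = 12740 km = 1.274×10⁷ m.
Specific orbital energy ε = v²/2 − μ/r = (5534)²/2 − 3.986×10¹⁴/1.274×10⁷ = -1.597×10⁷ J/kg.
Since ε = −μ/(2a), a = −μ/(2ε) = 1.248×10⁷ m = 12476 km.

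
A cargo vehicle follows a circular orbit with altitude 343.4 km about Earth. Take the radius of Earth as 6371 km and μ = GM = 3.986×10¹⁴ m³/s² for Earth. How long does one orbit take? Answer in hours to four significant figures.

T ≈ 1.521 hours

r = 6371 + 343.4 = 6714.4 km = 6.7144×10⁶ m.
Kepler's third law: T = 2π√(r³/μ) = 2π√((6.714×10⁶)³ / 3.986×10¹⁴).
r³/μ = 7.594×10⁵ s², so T = 2π × 8.714×10² = 5.475×10³ s.
Converting: 5.475×10³ s ÷ 3600 = 1.521 hours.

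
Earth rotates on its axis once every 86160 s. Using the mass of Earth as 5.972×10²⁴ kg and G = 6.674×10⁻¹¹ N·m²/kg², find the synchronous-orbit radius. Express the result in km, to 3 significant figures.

r_sync ≈ 42200 km

μ = GM = 6.674×10⁻¹¹ × 5.972×10²⁴ = 3.986×10¹⁴ m³/s².
A synchronous orbit has period T, so by Kepler's third law a = (μT²/4π²)^(1/3).
μT²/4π² = 3.986×10¹⁴ × (8.616×10⁴)² / 39.48 = 7.495×10²² m³.
a = 4.216×10⁷ m = 42162 km.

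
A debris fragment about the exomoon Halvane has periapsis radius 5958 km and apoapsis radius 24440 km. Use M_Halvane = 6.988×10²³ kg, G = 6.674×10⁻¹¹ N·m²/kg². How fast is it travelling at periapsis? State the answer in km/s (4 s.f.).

v ≈ 3.548 km/s

μ = GM = 6.674×10⁻¹¹ × 6.988×10²³ = 4.664×10¹³ m³/s².
Semi-major axis a = (r_p + r_a)/2 = 15199 km = 1.520×10⁷ m.
Vis-viva: v² = μ(2/r − 1/a) = 4.664×10¹³ × (3.357×10⁻⁷ − 6.579×10⁻⁸) = 1.259×10⁷ m²/s².
v = 3548 m/s = 3.548 km/s.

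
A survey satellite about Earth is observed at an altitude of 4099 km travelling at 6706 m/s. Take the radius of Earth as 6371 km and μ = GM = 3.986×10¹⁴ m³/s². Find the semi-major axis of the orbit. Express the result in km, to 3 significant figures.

a ≈ 12800 km

r = 6371 + 4099 = 10470 km = 1.047×10⁷ m.
Vis-viva rearranged: 1/a = 2/r − v²/μ = 1.910×10⁻⁷ − 1.128×10⁻⁷ = 7.820×10⁻⁸ m⁻¹.
a = 1.279×10⁷ m = 12788 km.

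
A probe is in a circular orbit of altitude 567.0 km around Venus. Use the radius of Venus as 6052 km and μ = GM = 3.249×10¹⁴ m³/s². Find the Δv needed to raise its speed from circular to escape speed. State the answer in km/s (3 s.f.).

Δv ≈ 2.90 km/s

r = 6052 + 567.0 = 6619.0 km = 6.6190×10⁶ m.
Circular speed v_c = √(μ/r) = 7006 m/s.
Escape speed v_esc = √(2μ/r) = √2 × v_c = 9908 m/s.
Δv = v_esc − v_c = 2902 m/s = 2.902 km/s.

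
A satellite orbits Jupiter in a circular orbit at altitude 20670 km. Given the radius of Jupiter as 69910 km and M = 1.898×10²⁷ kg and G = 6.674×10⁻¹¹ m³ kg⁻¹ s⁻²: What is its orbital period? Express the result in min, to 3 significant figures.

T ≈ 254 min

μ = GM = 6.674×10⁻¹¹ × 1.898×10²⁷ = 1.267×10¹⁷ m³/s².
r = 69910 + 20670 = 90580 km = 9.0580×10⁷ m.
Kepler's third law: T = 2π√(r³/μ) = 2π√((9.058×10⁷)³ / 1.267×10¹⁷).
r³/μ = 5.867×10⁶ s², so T = 2π × 2.422×10³ = 1.522×10⁴ s.
Converting: 1.522×10⁴ s ÷ 60.00 = 253.7 min.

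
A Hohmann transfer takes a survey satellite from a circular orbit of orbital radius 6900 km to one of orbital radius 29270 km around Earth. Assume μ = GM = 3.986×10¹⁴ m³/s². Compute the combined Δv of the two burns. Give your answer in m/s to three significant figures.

r₁ = 6900 km = 6.900×10⁶ m.
r₂ = 29270 km = 2.927×10⁷ m.
Transfer ellipse a_t = (r₁ + r₂)/2 = 1.808×10⁷ m.
At r₁: circular v_c1 = √(μ/r₁) = 7601 m/s; transfer-perigee v_p = √[μ(2/r₁ − 1/a_t)] = 9669 m/s.
Δv₁ = v_p − v_c1 = 2069 m/s.
At r₂: circular v_c2 = √(μ/r₂) = 3690 m/s; transfer-apogee v_a = √[μ(2/r₂ − 1/a_t)] = 2279 m/s.
Δv₂ = v_c2 − v_a = 1411 m/s.
Total Δv = Δv₁ + Δv₂ = 3480 m/s.

Δv_total ≈ 3480 m/s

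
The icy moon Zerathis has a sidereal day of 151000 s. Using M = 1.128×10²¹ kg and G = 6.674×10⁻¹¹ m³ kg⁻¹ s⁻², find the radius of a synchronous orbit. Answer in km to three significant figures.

μ = GM = 6.674×10⁻¹¹ × 1.128×10²¹ = 7.528×10¹⁰ m³/s².
A synchronous orbit has period T, so by Kepler's third law a = (μT²/4π²)^(1/3).
μT²/4π² = 7.528×10¹⁰ × (1.510×10⁵)² / 39.48 = 4.348×10¹⁹ m³.
a = 3.516×10⁶ m = 3516.4 km.

r_sync ≈ 3520 km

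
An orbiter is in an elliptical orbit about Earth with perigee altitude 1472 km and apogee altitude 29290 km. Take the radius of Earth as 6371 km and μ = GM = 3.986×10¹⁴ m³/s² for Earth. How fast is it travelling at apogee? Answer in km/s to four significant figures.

r_p = 6371 + 1472 = 7843.0 km = 7.8430×10⁶ m.
r_a = 6371 + 29290 = 35661 km = 3.5661×10⁷ m.
Semi-major axis a = (r_p + r_a)/2 = 21752 km = 2.175×10⁷ m.
Vis-viva: v² = μ(2/r − 1/a) = 3.986×10¹⁴ × (5.608×10⁻⁸ − 4.597×10⁻⁸) = 4.030×10⁶ m²/s².
v = 2008 m/s = 2.008 km/s.

v ≈ 2.008 km/s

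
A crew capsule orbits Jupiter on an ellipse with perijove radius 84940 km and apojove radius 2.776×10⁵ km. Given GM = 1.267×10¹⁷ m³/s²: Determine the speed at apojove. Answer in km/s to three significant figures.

Semi-major axis a = (r_p + r_a)/2 = 1.8127×10⁵ km = 1.813×10⁸ m.
Vis-viva: v² = μ(2/r − 1/a) = 1.267×10¹⁷ × (7.205×10⁻⁹ − 5.517×10⁻⁹) = 2.139×10⁸ m²/s².
v = 14620 m/s = 14.62 km/s.

v ≈ 14.6 km/s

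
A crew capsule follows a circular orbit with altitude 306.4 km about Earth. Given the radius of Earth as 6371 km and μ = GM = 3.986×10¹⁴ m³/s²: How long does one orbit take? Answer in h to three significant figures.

r = 6371 + 306.4 = 6677.4 km = 6.6774×10⁶ m.
Kepler's third law: T = 2π√(r³/μ) = 2π√((6.677×10⁶)³ / 3.986×10¹⁴).
r³/μ = 7.469×10⁵ s², so T = 2π × 8.643×10² = 5.430×10³ s.
Converting: 5.430×10³ s ÷ 3600 = 1.508 h.

T ≈ 1.51 h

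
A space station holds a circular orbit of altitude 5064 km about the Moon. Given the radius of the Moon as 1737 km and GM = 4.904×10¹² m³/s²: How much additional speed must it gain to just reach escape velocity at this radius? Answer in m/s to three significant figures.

Δv ≈ 352 m/s

r = 1737 + 5064 = 6801.0 km = 6.8010×10⁶ m.
Circular speed v_c = √(μ/r) = 849.2 m/s.
Escape speed v_esc = √(2μ/r) = √2 × v_c = 1201 m/s.
Δv = v_esc − v_c = 351.7 m/s.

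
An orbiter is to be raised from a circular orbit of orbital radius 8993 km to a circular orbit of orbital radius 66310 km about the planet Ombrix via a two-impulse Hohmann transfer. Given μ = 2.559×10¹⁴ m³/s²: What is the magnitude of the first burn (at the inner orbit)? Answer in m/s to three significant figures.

r₁ = 8993 km = 8.993×10⁶ m.
r₂ = 66310 km = 6.631×10⁷ m.
Transfer ellipse a_t = (r₁ + r₂)/2 = 3.765×10⁷ m.
At r₁: circular v_c1 = √(μ/r₁) = 5334 m/s; transfer-periapsis v_p = √[μ(2/r₁ − 1/a_t)] = 7079 m/s.
Δv₁ = v_p − v_c1 = 1745 m/s.

Δv ≈ 1740 m/s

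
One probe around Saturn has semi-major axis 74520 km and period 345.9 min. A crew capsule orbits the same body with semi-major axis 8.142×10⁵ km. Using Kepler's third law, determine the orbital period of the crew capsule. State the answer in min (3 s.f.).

T₂ ≈ 12500 min

Kepler's third law: T² ∝ a³, so T₂ = T₁ (a₂/a₁)^(3/2).
a₂/a₁ = 10.93, (a₂/a₁)^(3/2) = 36.11.
T₂ = 345.9 × 36.11 = 12490 min.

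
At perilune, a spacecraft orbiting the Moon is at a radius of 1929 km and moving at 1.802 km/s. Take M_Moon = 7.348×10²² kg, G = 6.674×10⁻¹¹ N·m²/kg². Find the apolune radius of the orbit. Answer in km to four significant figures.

apolune radius ≈ 3409 km

μ = GM = 6.674×10⁻¹¹ × 7.348×10²² = 4.904×10¹² m³/s².
r_p = 1.929×10⁶ m.
Specific energy ε = v²/2 − μ/r = -9.187×10⁵ J/kg, so a = −μ/(2ε) = 2.669×10⁶ m.
The apsides satisfy r_p + r_a = 2a, so the apolune radius is 2a − r_p = 3.409×10⁶ m = 3409.2 km.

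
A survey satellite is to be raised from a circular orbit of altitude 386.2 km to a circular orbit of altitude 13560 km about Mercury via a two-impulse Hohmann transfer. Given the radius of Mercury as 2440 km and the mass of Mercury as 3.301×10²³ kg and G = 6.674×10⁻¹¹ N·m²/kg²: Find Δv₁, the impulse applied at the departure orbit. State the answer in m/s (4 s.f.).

μ = GM = 6.674×10⁻¹¹ × 3.301×10²³ = 2.203×10¹³ m³/s².
r₁ = 2440 + 386.2 = 2826.2 km = 2.8262×10⁶ m.
r₂ = 2440 + 13560 = 16000 km = 1.6000×10⁷ m.
Transfer ellipse a_t = (r₁ + r₂)/2 = 9.413×10⁶ m.
At r₁: circular v_c1 = √(μ/r₁) = 2792 m/s; transfer-periherm v_p = √[μ(2/r₁ − 1/a_t)] = 3640 m/s.
Δv₁ = v_p − v_c1 = 848.1 m/s.

Δv ≈ 848.1 m/s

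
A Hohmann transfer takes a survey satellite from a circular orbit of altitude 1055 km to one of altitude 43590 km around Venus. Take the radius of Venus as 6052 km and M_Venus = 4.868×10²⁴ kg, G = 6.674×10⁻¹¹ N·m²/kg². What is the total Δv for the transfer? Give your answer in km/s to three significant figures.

μ = GM = 6.674×10⁻¹¹ × 4.868×10²⁴ = 3.249×10¹⁴ m³/s².
r₁ = 6052 + 1055 = 7107.0 km = 7.1070×10⁶ m.
r₂ = 6052 + 43590 = 49642 km = 4.9642×10⁷ m.
Transfer ellipse a_t = (r₁ + r₂)/2 = 2.837×10⁷ m.
At r₁: circular v_c1 = √(μ/r₁) = 6761 m/s; transfer-periapsis v_p = √[μ(2/r₁ − 1/a_t)] = 8943 m/s.
Δv₁ = v_p − v_c1 = 2182 m/s.
At r₂: circular v_c2 = √(μ/r₂) = 2558 m/s; transfer-apoapsis v_a = √[μ(2/r₂ − 1/a_t)] = 1280 m/s.
Δv₂ = v_c2 − v_a = 1278 m/s.
Total Δv = Δv₁ + Δv₂ = 3460 m/s = 3.460 km/s.

Δv_total ≈ 3.46 km/s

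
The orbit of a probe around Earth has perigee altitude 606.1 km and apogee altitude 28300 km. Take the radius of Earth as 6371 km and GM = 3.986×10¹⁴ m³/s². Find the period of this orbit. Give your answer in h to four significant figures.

T ≈ 8.307 h

r_p = 6371 + 606.1 = 6977.1 km = 6.9771×10⁶ m.
r_a = 6371 + 28300 = 34671 km = 3.4671×10⁷ m.
Semi-major axis a = (r_p + r_a)/2 = (6977.1 + 34671)/2 = 20824 km = 2.082×10⁷ m.
By Kepler's third law T = 2π√(a³/μ) = 2π × 4.760×10³ = 2.991×10⁴ s.
= 8.307 h.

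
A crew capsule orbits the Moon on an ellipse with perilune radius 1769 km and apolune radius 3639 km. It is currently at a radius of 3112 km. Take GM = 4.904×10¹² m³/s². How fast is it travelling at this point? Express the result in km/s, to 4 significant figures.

v ≈ 1.157 km/s

Semi-major axis a = (r_p + r_a)/2 = 2704.0 km = 2.704×10⁶ m.
Vis-viva: v² = μ(2/r − 1/a) = 4.904×10¹² × (6.427×10⁻⁷ − 3.698×10⁻⁷) = 1.338×10⁶ m²/s².
v = 1157 m/s = 1.157 km/s.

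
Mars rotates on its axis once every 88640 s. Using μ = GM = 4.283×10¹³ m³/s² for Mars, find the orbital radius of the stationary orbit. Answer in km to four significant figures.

A synchronous orbit has period T, so by Kepler's third law a = (μT²/4π²)^(1/3).
μT²/4π² = 4.283×10¹³ × (8.864×10⁴)² / 39.48 = 8.524×10²¹ m³.
a = 2.043×10⁷ m = 20428 km.

r_sync ≈ 20430 km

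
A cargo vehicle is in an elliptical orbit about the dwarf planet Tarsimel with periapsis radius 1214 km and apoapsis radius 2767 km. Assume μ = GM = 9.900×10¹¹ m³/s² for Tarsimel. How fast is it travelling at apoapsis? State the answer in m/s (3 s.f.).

v ≈ 467 m/s

Semi-major axis a = (r_p + r_a)/2 = 1990.5 km = 1.990×10⁶ m.
Vis-viva: v² = μ(2/r − 1/a) = 9.900×10¹¹ × (7.228×10⁻⁷ − 5.024×10⁻⁷) = 2.182×10⁵ m²/s².
v = 467.1 m/s.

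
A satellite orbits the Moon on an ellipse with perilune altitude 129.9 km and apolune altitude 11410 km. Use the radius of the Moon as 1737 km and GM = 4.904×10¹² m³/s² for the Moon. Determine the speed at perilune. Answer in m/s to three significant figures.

r_p = 1737 + 129.9 = 1866.9 km = 1.8669×10⁶ m.
r_a = 1737 + 11410 = 13147 km = 1.3147×10⁷ m.
Semi-major axis a = (r_p + r_a)/2 = 7506.9 km = 7.507×10⁶ m.
Vis-viva: v² = μ(2/r − 1/a) = 4.904×10¹² × (1.071×10⁻⁶ − 1.332×10⁻⁷) = 4.600×10⁶ m²/s².
v = 2145 m/s.

v ≈ 2140 m/s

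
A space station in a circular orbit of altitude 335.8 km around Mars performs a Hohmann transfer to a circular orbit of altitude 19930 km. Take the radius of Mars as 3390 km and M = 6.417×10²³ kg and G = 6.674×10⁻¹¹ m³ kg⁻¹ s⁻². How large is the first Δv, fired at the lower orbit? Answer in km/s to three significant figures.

Δv ≈ 1.06 km/s

μ = GM = 6.674×10⁻¹¹ × 6.417×10²³ = 4.283×10¹³ m³/s².
r₁ = 3390 + 335.8 = 3725.8 km = 3.7258×10⁶ m.
r₂ = 3390 + 19930 = 23320 km = 2.3320×10⁷ m.
Transfer ellipse a_t = (r₁ + r₂)/2 = 1.352×10⁷ m.
At r₁: circular v_c1 = √(μ/r₁) = 3390 m/s; transfer-periapsis v_p = √[μ(2/r₁ − 1/a_t)] = 4452 m/s.
Δv₁ = v_p − v_c1 = 1062 m/s.
= 1.062 km/s.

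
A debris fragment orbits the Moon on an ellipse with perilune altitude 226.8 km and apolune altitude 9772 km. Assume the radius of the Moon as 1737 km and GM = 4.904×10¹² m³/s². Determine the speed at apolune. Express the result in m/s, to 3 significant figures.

r_p = 1737 + 226.8 = 1963.8 km = 1.9638×10⁶ m.
r_a = 1737 + 9772 = 11509 km = 1.1509×10⁷ m.
Semi-major axis a = (r_p + r_a)/2 = 6736.4 km = 6.736×10⁶ m.
Vis-viva: v² = μ(2/r − 1/a) = 4.904×10¹² × (1.738×10⁻⁷ − 1.484×10⁻⁷) = 1.242×10⁵ m²/s².
v = 352.4 m/s.

v ≈ 352 m/s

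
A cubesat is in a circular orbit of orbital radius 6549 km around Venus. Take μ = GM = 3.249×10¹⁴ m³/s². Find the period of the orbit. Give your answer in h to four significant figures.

T ≈ 1.623 h

r = 6549 km = 6.549×10⁶ m.
Kepler's third law: T = 2π√(r³/μ) = 2π√((6.549×10⁶)³ / 3.249×10¹⁴).
r³/μ = 8.645×10⁵ s², so T = 2π × 9.298×10² = 5.842×10³ s.
Converting: 5.842×10³ s ÷ 3600 = 1.623 h.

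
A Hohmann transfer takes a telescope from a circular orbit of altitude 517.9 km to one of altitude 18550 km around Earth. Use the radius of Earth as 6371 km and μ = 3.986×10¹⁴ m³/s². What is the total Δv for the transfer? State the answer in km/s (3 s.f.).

Δv_total ≈ 3.28 km/s

r₁ = 6371 + 517.9 = 6888.9 km = 6.8889×10⁶ m.
r₂ = 6371 + 18550 = 24921 km = 2.4921×10⁷ m.
Transfer ellipse a_t = (r₁ + r₂)/2 = 1.590×10⁷ m.
At r₁: circular v_c1 = √(μ/r₁) = 7607 m/s; transfer-perigee v_p = √[μ(2/r₁ − 1/a_t)] = 9522 m/s.
Δv₁ = v_p − v_c1 = 1915 m/s.
At r₂: circular v_c2 = √(μ/r₂) = 3999 m/s; transfer-apogee v_a = √[μ(2/r₂ − 1/a_t)] = 2632 m/s.
Δv₂ = v_c2 − v_a = 1367 m/s.
Total Δv = Δv₁ + Δv₂ = 3282 m/s = 3.282 km/s.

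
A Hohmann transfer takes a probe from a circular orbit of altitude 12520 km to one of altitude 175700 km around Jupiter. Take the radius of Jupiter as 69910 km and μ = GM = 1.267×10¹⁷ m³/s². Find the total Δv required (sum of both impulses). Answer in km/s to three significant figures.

r₁ = 69910 + 12520 = 82430 km = 8.2430×10⁷ m.
r₂ = 69910 + 175700 = 245610 km = 2.4561×10⁸ m.
Transfer ellipse a_t = (r₁ + r₂)/2 = 1.640×10⁸ m.
At r₁: circular v_c1 = √(μ/r₁) = 39210 m/s; transfer-perijove v_p = √[μ(2/r₁ − 1/a_t)] = 47980 m/s.
Δv₁ = v_p − v_c1 = 8770 m/s.
At r₂: circular v_c2 = √(μ/r₂) = 22710 m/s; transfer-apojove v_a = √[μ(2/r₂ − 1/a_t)] = 16100 m/s.
Δv₂ = v_c2 − v_a = 6611 m/s.
Total Δv = Δv₁ + Δv₂ = 15380 m/s = 15.38 km/s.

Δv_total ≈ 15.4 km/s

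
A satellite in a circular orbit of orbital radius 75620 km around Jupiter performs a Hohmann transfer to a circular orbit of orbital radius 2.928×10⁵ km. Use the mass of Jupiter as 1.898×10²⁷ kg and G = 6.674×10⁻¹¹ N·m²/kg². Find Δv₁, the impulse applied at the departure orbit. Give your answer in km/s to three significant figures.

μ = GM = 6.674×10⁻¹¹ × 1.898×10²⁷ = 1.267×10¹⁷ m³/s².
r₁ = 75620 km = 7.562×10⁷ m.
r₂ = 2.928×10⁵ km = 2.928×10⁸ m.
Transfer ellipse a_t = (r₁ + r₂)/2 = 1.842×10⁸ m.
At r₁: circular v_c1 = √(μ/r₁) = 40930 m/s; transfer-perijove v_p = √[μ(2/r₁ − 1/a_t)] = 51600 m/s.
Δv₁ = v_p − v_c1 = 10670 m/s.
= 10.67 km/s.

Δv ≈ 10.7 km/s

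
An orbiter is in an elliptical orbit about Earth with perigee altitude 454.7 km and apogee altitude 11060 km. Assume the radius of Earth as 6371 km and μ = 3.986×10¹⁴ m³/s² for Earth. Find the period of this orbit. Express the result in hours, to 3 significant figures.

T ≈ 3.69 hours

r_p = 6371 + 454.7 = 6825.7 km = 6.8257×10⁶ m.
r_a = 6371 + 11060 = 17431 km = 1.7431×10⁷ m.
Semi-major axis a = (r_p + r_a)/2 = (6825.7 + 17431)/2 = 12128 km = 1.213×10⁷ m.
By Kepler's third law T = 2π√(a³/μ) = 2π × 2.116×10³ = 1.329×10⁴ s.
= 3.692 hours.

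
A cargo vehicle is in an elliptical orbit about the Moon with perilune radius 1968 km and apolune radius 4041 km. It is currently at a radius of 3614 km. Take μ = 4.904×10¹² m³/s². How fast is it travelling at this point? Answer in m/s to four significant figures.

v ≈ 1040 m/s

Semi-major axis a = (r_p + r_a)/2 = 3004.5 km = 3.004×10⁶ m.
Vis-viva: v² = μ(2/r − 1/a) = 4.904×10¹² × (5.534×10⁻⁷ − 3.328×10⁻⁷) = 1.082×10⁶ m²/s².
v = 1040 m/s.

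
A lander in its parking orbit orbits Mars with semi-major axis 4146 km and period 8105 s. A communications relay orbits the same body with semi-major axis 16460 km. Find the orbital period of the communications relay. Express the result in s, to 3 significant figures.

Kepler's third law: T² ∝ a³, so T₂ = T₁ (a₂/a₁)^(3/2).
a₂/a₁ = 3.970, (a₂/a₁)^(3/2) = 7.910.
T₂ = 8105 × 7.910 = 64110 s.

T₂ ≈ 64100 s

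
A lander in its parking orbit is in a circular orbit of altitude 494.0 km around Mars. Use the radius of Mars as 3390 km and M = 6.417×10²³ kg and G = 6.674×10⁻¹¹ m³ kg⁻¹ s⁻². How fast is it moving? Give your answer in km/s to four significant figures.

v ≈ 3.321 km/s

μ = GM = 6.674×10⁻¹¹ × 6.417×10²³ = 4.283×10¹³ m³/s².
r = 3390 + 494.0 = 3884.0 km = 3.8840×10⁶ m.
For a circular orbit v = √(μ/r) = √(4.283×10¹³ / 3.884×10⁶) = √(1.103×10⁷) = 3321 m/s.
That is 3.321 km/s.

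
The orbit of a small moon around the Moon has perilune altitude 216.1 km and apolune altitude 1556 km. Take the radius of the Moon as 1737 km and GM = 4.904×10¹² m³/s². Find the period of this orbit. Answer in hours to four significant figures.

r_p = 1737 + 216.1 = 1953.1 km = 1.9531×10⁶ m.
r_a = 1737 + 1556 = 3293.0 km = 3.2930×10⁶ m.
Semi-major axis a = (r_p + r_a)/2 = (1953.1 + 3293.0)/2 = 2623.1 km = 2.623×10⁶ m.
By Kepler's third law T = 2π√(a³/μ) = 2π × 1.918×10³ = 1.205×10⁴ s.
= 3.348 hours.

T ≈ 3.348 hours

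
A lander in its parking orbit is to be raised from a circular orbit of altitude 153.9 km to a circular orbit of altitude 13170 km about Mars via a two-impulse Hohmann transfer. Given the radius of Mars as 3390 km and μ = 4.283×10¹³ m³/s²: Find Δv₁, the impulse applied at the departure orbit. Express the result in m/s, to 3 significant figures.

r₁ = 3390 + 153.9 = 3543.9 km = 3.5439×10⁶ m.
r₂ = 3390 + 13170 = 16560 km = 1.6560×10⁷ m.
Transfer ellipse a_t = (r₁ + r₂)/2 = 1.005×10⁷ m.
At r₁: circular v_c1 = √(μ/r₁) = 3476 m/s; transfer-periapsis v_p = √[μ(2/r₁ − 1/a_t)] = 4462 m/s.
Δv₁ = v_p − v_c1 = 985.7 m/s.

Δv ≈ 986 m/s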